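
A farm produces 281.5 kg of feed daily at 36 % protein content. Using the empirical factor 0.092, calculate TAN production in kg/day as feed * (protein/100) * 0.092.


Protein in feed = 281.5 * 36/100 = 101.34 kg/day
TAN = protein * 0.092 = 101.34 * 0.092 = 9.32328 kg/day

9.32328 kg/day


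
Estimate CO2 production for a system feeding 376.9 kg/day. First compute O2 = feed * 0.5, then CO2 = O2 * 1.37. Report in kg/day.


O2 = 376.9 * 0.5 = 188.45
CO2 = 188.45 * 1.37 = 258.1765

258.1765 kg/day


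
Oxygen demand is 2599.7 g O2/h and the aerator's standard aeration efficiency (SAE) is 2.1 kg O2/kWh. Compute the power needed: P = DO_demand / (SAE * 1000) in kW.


SAE in g O2/kWh = 2.1 * 1000 = 2100 g/kWh
P = DO_demand / SAE_g = 2599.7 / 2100 = 1.23795 kW

1.23795 kW


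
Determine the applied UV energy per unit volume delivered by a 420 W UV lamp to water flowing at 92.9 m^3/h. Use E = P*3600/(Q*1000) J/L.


Energy delivered per hour = 420 W * 3600 s = 1512000 J/h
Volume treated per hour = 92.9 m^3/h * 1000 = 92900 L/h
dose = 1512000 / 92900 = 16.2756 J/L

16.2756 J/L


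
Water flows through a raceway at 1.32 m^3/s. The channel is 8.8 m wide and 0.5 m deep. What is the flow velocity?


Cross-sectional area = W * d = 8.8 * 0.5 = 4.4 m^2
Velocity = Q / A = 1.32 / 4.4 = 0.3 m/s

0.3 m/s


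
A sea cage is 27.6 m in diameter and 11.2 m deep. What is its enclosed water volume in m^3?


r = d/2 = 27.6/2 = 13.8 m
Base area = pi*r^2 = pi*13.8^2 = 598.2849 m^2
Volume = 598.2849 * 11.2 = 6700.79 m^3

6700.79 m^3


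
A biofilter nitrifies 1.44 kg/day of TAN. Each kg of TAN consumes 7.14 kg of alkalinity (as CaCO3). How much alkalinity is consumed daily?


Alkalinity factor: 7.14 kg CaCO3 consumed per kg TAN nitrified
alk = 1.44 kg TAN * 7.14 = 10.2816 kg CaCO3/day

10.2816 kg CaCO3/day


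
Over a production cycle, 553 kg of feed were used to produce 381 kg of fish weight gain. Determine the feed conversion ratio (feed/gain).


FCR = feed consumed / weight gained
FCR = 553 kg / 381 kg = 1.45144

1.45144


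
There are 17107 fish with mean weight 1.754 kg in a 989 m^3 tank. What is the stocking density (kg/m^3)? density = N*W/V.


Total biomass = 17107 fish * 1.754 kg = 30005.678 kg
Density = total biomass / volume = 30005.678 / 989 = 30.3394 kg/m^3

30.3394 kg/m^3


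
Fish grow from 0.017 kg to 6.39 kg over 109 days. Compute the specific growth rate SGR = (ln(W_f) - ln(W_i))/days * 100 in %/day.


ln(W_f) = ln(6.39) = 1.8547343
ln(W_i) = ln(0.017) = -4.0745419
ln(W_f) - ln(W_i) = 1.8547343 - -4.0745419 = 5.9292762
SGR = 5.9292762 / 109 * 100 = 5.4397 %/day

5.4397 %/day


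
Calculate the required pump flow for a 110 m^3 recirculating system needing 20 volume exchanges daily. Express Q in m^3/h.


Daily recirculation volume = 110 m^3 * 20 = 2200 m^3/day
Flow rate Q = daily volume / 24 h = 2200 / 24 = 91.6667 m^3/h

91.6667 m^3/h


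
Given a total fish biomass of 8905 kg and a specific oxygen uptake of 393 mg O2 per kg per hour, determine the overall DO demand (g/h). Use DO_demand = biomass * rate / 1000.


Total O2 consumption (mg/h) = 8905 kg * 393 mg/(kg*h) = 3499665 mg/h
Convert to g/h: 3499665 / 1000 = 3499.665 g/h

3499.665 g/h


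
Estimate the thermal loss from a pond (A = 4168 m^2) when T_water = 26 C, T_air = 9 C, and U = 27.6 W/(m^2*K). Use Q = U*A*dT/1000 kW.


Temperature difference dT = 26 - 9 = 17 K
Heat loss (W) = U * A * dT = 27.6 * 4168 * 17 = 1955625.6 W
Convert to kW: 1955625.6 / 1000 = 1955.6256 kW

1955.6256 kW


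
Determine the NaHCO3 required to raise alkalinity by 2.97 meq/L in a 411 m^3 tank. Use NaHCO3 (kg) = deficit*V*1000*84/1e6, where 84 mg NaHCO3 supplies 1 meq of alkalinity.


Tank volume in L = 411 m^3 * 1000 = 411000 L
Total meq required = 2.97 meq/L * 411000 L = 1220670 meq
NaHCO3 mass = 1220670 meq * 84 mg/meq / 1e6 = 102.536 kg

102.536 kg


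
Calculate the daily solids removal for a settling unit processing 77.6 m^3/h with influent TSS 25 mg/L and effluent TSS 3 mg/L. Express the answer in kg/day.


Concentration drop: TSS_in - TSS_out = 25 - 3 = 22 mg/L
Hourly solids removed = Q * dTSS = 77.6 m^3/h * 22 mg/L = 1707.2 g/h  (m^3/h * mg/L = g/h)
Daily solids removed = 1707.2 * 24 = 40972.8 g/day
Convert g to kg: 40972.8 / 1000 = 40.9728 kg/day

40.9728 kg/day


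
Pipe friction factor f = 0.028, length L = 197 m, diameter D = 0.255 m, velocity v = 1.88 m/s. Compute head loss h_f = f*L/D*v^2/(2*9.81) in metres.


v^2 = 1.88^2 = 3.5344 m^2/s^2
L/D = 197/0.255 = 772.54902
h_f = f*(L/D)*v^2/(2g) = 0.028 * 772.54902 * 3.5344 / 19.62 = 3.89673 m

3.89673 m


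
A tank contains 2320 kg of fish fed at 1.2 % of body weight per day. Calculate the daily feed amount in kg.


Feeding rate fraction = 1.2% / 100 = 0.012
Daily feed = 2320 kg * 0.012 = 27.84 kg/day

27.84 kg/day


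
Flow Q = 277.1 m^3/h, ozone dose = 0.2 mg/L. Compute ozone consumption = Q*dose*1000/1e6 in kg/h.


O3 demand (mg/h) = Q * dose * 1000 = 277.1 * 0.2 * 1000 = 55420 mg/h
Convert mg to kg: 55420 / 1e6 = 0.05542 kg/h

0.05542 kg/h


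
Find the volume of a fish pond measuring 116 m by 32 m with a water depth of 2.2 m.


Base area = L * W = 116 * 32 = 3712 m^2
Volume = area * depth = 3712 * 2.2 = 8166.4 m^3

8166.4 m^3


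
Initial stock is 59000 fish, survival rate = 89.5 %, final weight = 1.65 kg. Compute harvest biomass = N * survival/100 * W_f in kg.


Survivors = 59000 * 89.5/100 = 52805 fish
Harvest biomass = survivors * W_f = 52805 * 1.65 = 87128.25 kg

87128.25 kg


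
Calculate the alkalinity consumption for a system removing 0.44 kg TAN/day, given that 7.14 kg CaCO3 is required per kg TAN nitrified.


Alkalinity factor: 7.14 kg CaCO3 consumed per kg TAN nitrified
alk = 0.44 kg TAN * 7.14 = 3.1416 kg CaCO3/day

3.1416 kg CaCO3/day


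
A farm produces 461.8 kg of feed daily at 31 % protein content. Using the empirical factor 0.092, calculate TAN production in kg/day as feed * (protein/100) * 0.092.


Protein in feed = 461.8 * 31/100 = 143.158 kg/day
TAN = protein * 0.092 = 143.158 * 0.092 = 13.170536 kg/day

13.170536 kg/day


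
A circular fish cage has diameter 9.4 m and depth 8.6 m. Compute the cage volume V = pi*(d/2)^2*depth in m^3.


r = d/2 = 9.4/2 = 4.7 m
Base area = pi*r^2 = pi*4.7^2 = 69.397782 m^2
Volume = 69.397782 * 8.6 = 596.821 m^3

596.821 m^3


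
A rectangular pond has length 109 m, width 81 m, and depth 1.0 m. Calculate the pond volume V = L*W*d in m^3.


Base area = L * W = 109 * 81 = 8829 m^2
Volume = area * depth = 8829 * 1.0 = 8829 m^3

8829 m^3


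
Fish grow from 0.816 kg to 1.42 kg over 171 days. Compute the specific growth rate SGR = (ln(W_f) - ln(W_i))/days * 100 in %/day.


ln(W_f) = ln(1.42) = 0.35065687
ln(W_i) = ln(0.816) = -0.20334092
ln(W_f) - ln(W_i) = 0.35065687 - -0.20334092 = 0.55399779
SGR = 0.55399779 / 171 * 100 = 0.323975 %/day

0.323975 %/day


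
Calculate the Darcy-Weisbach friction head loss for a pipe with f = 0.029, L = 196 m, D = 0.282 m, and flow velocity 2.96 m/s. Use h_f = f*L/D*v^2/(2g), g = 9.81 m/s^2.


v^2 = 2.96^2 = 8.7616 m^2/s^2
L/D = 196/0.282 = 695.03546
h_f = f*(L/D)*v^2/(2g) = 0.029 * 695.03546 * 8.7616 / 19.62 = 9.00097 m

9.00097 m


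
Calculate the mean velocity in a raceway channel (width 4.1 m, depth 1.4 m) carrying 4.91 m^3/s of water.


Cross-sectional area = W * d = 4.1 * 1.4 = 5.74 m^2
Velocity = Q / A = 4.91 / 5.74 = 0.855401 m/s

0.855401 m/s


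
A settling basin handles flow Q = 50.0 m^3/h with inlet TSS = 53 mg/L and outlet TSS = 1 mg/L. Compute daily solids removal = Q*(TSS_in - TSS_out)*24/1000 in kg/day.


Concentration drop: TSS_in - TSS_out = 53 - 1 = 52 mg/L
Hourly solids removed = Q * dTSS = 50.0 m^3/h * 52 mg/L = 2600 g/h  (m^3/h * mg/L = g/h)
Daily solids removed = 2600 * 24 = 62400 g/day
Convert g to kg: 62400 / 1000 = 62.4 kg/day

62.4 kg/day


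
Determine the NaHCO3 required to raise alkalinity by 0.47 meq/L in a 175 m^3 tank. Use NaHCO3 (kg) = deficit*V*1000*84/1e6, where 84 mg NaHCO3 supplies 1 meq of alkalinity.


Tank volume in L = 175 m^3 * 1000 = 175000 L
Total meq required = 0.47 meq/L * 175000 L = 82250 meq
NaHCO3 mass = 82250 meq * 84 mg/meq / 1e6 = 6.909 kg

6.909 kg


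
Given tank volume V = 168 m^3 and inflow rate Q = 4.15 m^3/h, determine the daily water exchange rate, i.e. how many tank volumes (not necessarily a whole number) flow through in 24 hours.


Daily flow volume = 4.15 m^3/h * 24 h = 99.6 m^3/day
Exchanges = daily flow / tank volume = 99.6 / 168 = 0.592857 exchanges/day

0.592857 exchanges/day


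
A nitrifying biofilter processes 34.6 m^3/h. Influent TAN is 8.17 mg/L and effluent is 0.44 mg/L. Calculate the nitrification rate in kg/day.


Concentration drop: TAN_in - TAN_out = 8.17 - 0.44 = 7.73 mg/L
Hourly TAN removed = Q * dTAN = 34.6 m^3/h * 7.73 mg/L = 267.458 g/h  (m^3/h * mg/L = g/h)
Daily TAN removed = 267.458 * 24 = 6418.992 g/day
Convert to kg/day: 6418.992 / 1000 = 6.418992 kg/day

6.418992 kg/day


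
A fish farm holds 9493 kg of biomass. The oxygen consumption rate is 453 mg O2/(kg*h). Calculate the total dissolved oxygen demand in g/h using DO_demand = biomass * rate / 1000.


Total O2 consumption (mg/h) = 9493 kg * 453 mg/(kg*h) = 4300329 mg/h
Convert to g/h: 4300329 / 1000 = 4300.329 g/h

4300.329 g/h


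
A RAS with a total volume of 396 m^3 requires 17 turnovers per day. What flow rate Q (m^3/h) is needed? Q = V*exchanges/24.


Daily recirculation volume = 396 m^3 * 17 = 6732 m^3/day
Flow rate Q = daily volume / 24 h = 6732 / 24 = 280.5 m^3/h

280.5 m^3/h


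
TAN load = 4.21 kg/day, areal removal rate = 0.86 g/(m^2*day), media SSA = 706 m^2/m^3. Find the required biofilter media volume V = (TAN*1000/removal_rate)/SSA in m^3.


A = 4.21*1000 / 0.86 = 4895.3488 m^2
V = 4895.3488 / 706 = 6.93392

6.93392 m^3


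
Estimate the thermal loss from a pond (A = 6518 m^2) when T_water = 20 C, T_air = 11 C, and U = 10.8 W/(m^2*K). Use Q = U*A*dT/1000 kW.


Temperature difference dT = 20 - 11 = 9 K
Heat loss (W) = U * A * dT = 10.8 * 6518 * 9 = 633549.6 W
Convert to kW: 633549.6 / 1000 = 633.5496 kW

633.5496 kW


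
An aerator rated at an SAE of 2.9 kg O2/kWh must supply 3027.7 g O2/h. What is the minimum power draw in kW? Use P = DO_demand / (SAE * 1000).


SAE in g O2/kWh = 2.9 * 1000 = 2900 g/kWh
P = DO_demand / SAE_g = 3027.7 / 2900 = 1.04403 kW

1.04403 kW


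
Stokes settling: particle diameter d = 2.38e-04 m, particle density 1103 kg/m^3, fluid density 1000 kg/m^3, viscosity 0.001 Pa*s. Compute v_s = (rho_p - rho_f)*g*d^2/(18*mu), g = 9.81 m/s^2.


Density difference: rho_p - rho_f = 1103 - 1000 = 103 kg/m^3
d^2 = (2.38e-04)^2 = 5.6644e-08 m^2
Numerator = (rho_p - rho_f) * g * d^2 = 103 * 9.81 * 5.6644e-08 = 5.7234797e-05
Denominator = 18 * mu = 18 * 0.001 = 0.018
v_s = 5.7234797e-05 / 0.018 = 0.00317971 m/s
Check: Re = rho_f * v_s * d / mu = 1000 * 0.00317971 * 2.38e-04 / 0.001 = 0.757 < 1, so Stokes' law applies.

0.00317971 m/s


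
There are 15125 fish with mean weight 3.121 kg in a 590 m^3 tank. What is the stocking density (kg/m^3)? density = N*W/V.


Total biomass = 15125 fish * 3.121 kg = 47205.125 kg
Density = total biomass / volume = 47205.125 / 590 = 80.0087 kg/m^3

80.0087 kg/m^3


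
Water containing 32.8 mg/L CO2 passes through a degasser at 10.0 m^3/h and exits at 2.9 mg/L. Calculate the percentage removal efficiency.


CO2_out / CO2_in = 2.9 / 32.8 = 0.088414634
Fraction remaining = 0.088414634
efficiency = (1 - 0.088414634) * 100 = 91.1585 %

91.1585 %


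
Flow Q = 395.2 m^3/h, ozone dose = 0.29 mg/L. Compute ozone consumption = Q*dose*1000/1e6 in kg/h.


O3 demand (mg/h) = Q * dose * 1000 = 395.2 * 0.29 * 1000 = 114608 mg/h
Convert mg to kg: 114608 / 1e6 = 0.114608 kg/h

0.114608 kg/h


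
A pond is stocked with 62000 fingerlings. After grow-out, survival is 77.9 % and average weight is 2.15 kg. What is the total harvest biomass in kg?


Survivors = 62000 * 77.9/100 = 48298 fish
Harvest biomass = survivors * W_f = 48298 * 2.15 = 103840.7 kg

103840.7 kg


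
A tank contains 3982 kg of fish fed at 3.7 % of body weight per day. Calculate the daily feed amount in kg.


Feeding rate fraction = 3.7% / 100 = 0.037
Daily feed = 3982 kg * 0.037 = 147.334 kg/day

147.334 kg/day


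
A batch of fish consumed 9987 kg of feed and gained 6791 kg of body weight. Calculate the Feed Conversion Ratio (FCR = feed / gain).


FCR = feed consumed / weight gained
FCR = 9987 kg / 6791 kg = 1.47062

1.47062


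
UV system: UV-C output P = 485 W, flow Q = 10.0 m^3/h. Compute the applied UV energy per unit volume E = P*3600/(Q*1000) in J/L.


Energy delivered per hour = 485 W * 3600 s = 1746000 J/h
Volume treated per hour = 10.0 m^3/h * 1000 = 10000 L/h
dose = 1746000 / 10000 = 174.6 J/L

174.6 J/L


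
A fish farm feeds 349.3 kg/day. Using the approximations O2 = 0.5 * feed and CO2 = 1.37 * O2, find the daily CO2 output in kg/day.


O2 = 349.3 * 0.5 = 174.65
CO2 = 174.65 * 1.37 = 239.2705

239.2705 kg/day


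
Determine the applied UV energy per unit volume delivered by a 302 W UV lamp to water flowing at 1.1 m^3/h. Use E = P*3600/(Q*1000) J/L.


Energy delivered per hour = 302 W * 3600 s = 1087200 J/h
Volume treated per hour = 1.1 m^3/h * 1000 = 1100 L/h
dose = 1087200 / 1100 = 988.364 J/L

988.364 J/L


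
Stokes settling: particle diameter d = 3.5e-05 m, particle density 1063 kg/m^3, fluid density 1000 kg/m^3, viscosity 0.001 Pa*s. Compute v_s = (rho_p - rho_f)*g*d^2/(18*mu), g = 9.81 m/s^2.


Density difference: rho_p - rho_f = 1063 - 1000 = 63 kg/m^3
d^2 = (3.5e-05)^2 = 1.225e-09 m^2
Numerator = (rho_p - rho_f) * g * d^2 = 63 * 9.81 * 1.225e-09 = 7.5708675e-07
Denominator = 18 * mu = 18 * 0.001 = 0.018
v_s = 7.5708675e-07 / 0.018 = 4.20604e-05 m/s
Check: Re = rho_f * v_s * d / mu = 1000 * 4.20604e-05 * 3.5e-05 / 0.001 = 0.00147 < 1, so Stokes' law applies.

4.20604e-05 m/s


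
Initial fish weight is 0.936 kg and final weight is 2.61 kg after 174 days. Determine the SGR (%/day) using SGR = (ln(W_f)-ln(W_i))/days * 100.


ln(W_f) = ln(2.61) = 0.95935022
ln(W_i) = ln(0.936) = -0.066139803
ln(W_f) - ln(W_i) = 0.95935022 - -0.066139803 = 1.02549
SGR = 1.02549 / 174 * 100 = 0.589362 %/day

0.589362 %/day


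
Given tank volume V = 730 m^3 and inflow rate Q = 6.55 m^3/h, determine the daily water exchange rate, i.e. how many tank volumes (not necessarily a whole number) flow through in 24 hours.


Daily flow volume = 6.55 m^3/h * 24 h = 157.2 m^3/day
Exchanges = daily flow / tank volume = 157.2 / 730 = 0.215342 exchanges/day

0.215342 exchanges/day


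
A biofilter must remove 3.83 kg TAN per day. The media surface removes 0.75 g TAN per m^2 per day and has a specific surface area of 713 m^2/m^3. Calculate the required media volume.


A = 3.83*1000 / 0.75 = 5106.6667 m^2
V = 5106.6667 / 713 = 7.16223

7.16223 m^3


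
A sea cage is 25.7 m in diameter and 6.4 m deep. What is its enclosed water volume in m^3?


r = d/2 = 25.7/2 = 12.85 m
Base area = pi*r^2 = pi*12.85^2 = 518.74763 m^2
Volume = 518.74763 * 6.4 = 3319.98 m^3

3319.98 m^3


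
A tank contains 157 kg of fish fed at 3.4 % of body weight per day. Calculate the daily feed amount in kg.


Feeding rate fraction = 3.4% / 100 = 0.034
Daily feed = 157 kg * 0.034 = 5.338 kg/day

5.338 kg/day


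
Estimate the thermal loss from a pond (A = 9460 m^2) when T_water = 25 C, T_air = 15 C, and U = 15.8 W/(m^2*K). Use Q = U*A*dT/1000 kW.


Temperature difference dT = 25 - 15 = 10 K
Heat loss (W) = U * A * dT = 15.8 * 9460 * 10 = 1494680 W
Convert to kW: 1494680 / 1000 = 1494.68 kW

1494.68 kW


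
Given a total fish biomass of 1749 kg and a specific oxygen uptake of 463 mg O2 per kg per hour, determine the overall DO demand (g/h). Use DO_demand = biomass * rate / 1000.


Total O2 consumption (mg/h) = 1749 kg * 463 mg/(kg*h) = 809787 mg/h
Convert to g/h: 809787 / 1000 = 809.787 g/h

809.787 g/h


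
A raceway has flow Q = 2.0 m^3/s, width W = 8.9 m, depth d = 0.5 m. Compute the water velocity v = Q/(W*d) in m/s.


Cross-sectional area = W * d = 8.9 * 0.5 = 4.45 m^2
Velocity = Q / A = 2.0 / 4.45 = 0.449438 m/s

0.449438 m/s


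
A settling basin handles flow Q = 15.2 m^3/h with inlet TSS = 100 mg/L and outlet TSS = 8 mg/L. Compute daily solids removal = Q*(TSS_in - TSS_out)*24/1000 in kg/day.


Concentration drop: TSS_in - TSS_out = 100 - 8 = 92 mg/L
Hourly solids removed = Q * dTSS = 15.2 m^3/h * 92 mg/L = 1398.4 g/h  (m^3/h * mg/L = g/h)
Daily solids removed = 1398.4 * 24 = 33561.6 g/day
Convert g to kg: 33561.6 / 1000 = 33.5616 kg/day

33.5616 kg/day


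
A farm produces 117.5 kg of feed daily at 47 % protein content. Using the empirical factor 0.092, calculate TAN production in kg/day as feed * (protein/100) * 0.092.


Protein in feed = 117.5 * 47/100 = 55.225 kg/day
TAN = protein * 0.092 = 55.225 * 0.092 = 5.0807 kg/day

5.0807 kg/day


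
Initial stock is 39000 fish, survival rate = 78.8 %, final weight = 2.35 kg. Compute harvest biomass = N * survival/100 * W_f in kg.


Survivors = 39000 * 78.8/100 = 30732 fish
Harvest biomass = survivors * W_f = 30732 * 2.35 = 72220.2 kg

72220.2 kg


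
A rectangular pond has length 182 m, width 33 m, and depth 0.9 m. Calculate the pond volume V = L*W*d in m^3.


Base area = L * W = 182 * 33 = 6006 m^2
Volume = area * depth = 6006 * 0.9 = 5405.4 m^3

5405.4 m^3


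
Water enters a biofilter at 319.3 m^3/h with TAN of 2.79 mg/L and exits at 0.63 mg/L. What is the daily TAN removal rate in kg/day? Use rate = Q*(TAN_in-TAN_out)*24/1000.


Concentration drop: TAN_in - TAN_out = 2.79 - 0.63 = 2.16 mg/L
Hourly TAN removed = Q * dTAN = 319.3 m^3/h * 2.16 mg/L = 689.688 g/h  (m^3/h * mg/L = g/h)
Daily TAN removed = 689.688 * 24 = 16552.512 g/day
Convert to kg/day: 16552.512 / 1000 = 16.552512 kg/day

16.552512 kg/day


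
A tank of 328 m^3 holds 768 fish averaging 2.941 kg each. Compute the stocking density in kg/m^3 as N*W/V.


Total biomass = 768 fish * 2.941 kg = 2258.688 kg
Density = total biomass / volume = 2258.688 / 328 = 6.88624 kg/m^3

6.88624 kg/m^3


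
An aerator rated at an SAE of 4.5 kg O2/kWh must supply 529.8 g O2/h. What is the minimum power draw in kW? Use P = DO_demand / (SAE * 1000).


SAE in g O2/kWh = 4.5 * 1000 = 4500 g/kWh
P = DO_demand / SAE_g = 529.8 / 4500 = 0.117733 kW

0.117733 kW


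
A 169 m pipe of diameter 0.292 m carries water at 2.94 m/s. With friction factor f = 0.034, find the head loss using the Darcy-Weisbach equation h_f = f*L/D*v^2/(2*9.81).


v^2 = 2.94^2 = 8.6436 m^2/s^2
L/D = 169/0.292 = 578.76712
h_f = f*(L/D)*v^2/(2g) = 0.034 * 578.76712 * 8.6436 / 19.62 = 8.66919 m

8.66919 m


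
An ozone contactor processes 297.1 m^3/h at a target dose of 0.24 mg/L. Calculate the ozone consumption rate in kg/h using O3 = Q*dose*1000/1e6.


O3 demand (mg/h) = Q * dose * 1000 = 297.1 * 0.24 * 1000 = 71304 mg/h
Convert mg to kg: 71304 / 1e6 = 0.071304 kg/h

0.071304 kg/h


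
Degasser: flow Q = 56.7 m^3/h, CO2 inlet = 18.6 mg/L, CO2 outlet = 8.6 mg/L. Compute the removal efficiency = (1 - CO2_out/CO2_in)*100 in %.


CO2_out / CO2_in = 8.6 / 18.6 = 0.46236559
Fraction remaining = 0.46236559
efficiency = (1 - 0.46236559) * 100 = 53.7634 %

53.7634 %


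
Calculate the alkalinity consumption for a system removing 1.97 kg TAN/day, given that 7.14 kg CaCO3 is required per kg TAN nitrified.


Alkalinity factor: 7.14 kg CaCO3 consumed per kg TAN nitrified
alk = 1.97 kg TAN * 7.14 = 14.0658 kg CaCO3/day

14.0658 kg CaCO3/day


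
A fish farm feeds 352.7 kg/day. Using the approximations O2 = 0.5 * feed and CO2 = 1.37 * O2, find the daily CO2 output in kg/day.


O2 = 352.7 * 0.5 = 176.35
CO2 = 176.35 * 1.37 = 241.5995

241.5995 kg/day


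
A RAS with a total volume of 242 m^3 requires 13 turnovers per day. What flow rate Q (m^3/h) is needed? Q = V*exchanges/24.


Daily recirculation volume = 242 m^3 * 13 = 3146 m^3/day
Flow rate Q = daily volume / 24 h = 3146 / 24 = 131.083 m^3/h

131.083 m^3/h


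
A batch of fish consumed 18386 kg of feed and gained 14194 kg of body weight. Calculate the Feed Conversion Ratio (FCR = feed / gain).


FCR = feed consumed / weight gained
FCR = 18386 kg / 14194 kg = 1.29534

1.29534


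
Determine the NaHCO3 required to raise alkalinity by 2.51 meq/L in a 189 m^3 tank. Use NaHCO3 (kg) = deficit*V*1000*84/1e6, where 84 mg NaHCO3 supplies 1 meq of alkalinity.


Tank volume in L = 189 m^3 * 1000 = 189000 L
Total meq required = 2.51 meq/L * 189000 L = 474390 meq
NaHCO3 mass = 474390 meq * 84 mg/meq / 1e6 = 39.8488 kg

39.8488 kg


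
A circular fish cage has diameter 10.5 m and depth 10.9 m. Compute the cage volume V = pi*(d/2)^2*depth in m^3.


r = d/2 = 10.5/2 = 5.25 m
Base area = pi*r^2 = pi*5.25^2 = 86.590148 m^2
Volume = 86.590148 * 10.9 = 943.833 m^3

943.833 m^3


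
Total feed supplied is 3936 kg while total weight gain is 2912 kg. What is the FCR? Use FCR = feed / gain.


FCR = feed consumed / weight gained
FCR = 3936 kg / 2912 kg = 1.35165

1.35165


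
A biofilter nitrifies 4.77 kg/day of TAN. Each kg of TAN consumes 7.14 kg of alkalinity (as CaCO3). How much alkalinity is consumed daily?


Alkalinity factor: 7.14 kg CaCO3 consumed per kg TAN nitrified
alk = 4.77 kg TAN * 7.14 = 34.0578 kg CaCO3/day

34.0578 kg CaCO3/day


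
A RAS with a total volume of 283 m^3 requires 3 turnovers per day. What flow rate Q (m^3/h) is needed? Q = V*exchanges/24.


Daily recirculation volume = 283 m^3 * 3 = 849 m^3/day
Flow rate Q = daily volume / 24 h = 849 / 24 = 35.375 m^3/h

35.375 m^3/h


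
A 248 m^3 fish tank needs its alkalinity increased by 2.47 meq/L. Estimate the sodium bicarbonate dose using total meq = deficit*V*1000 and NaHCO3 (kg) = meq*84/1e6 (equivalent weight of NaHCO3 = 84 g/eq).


Tank volume in L = 248 m^3 * 1000 = 248000 L
Total meq required = 2.47 meq/L * 248000 L = 612560 meq
NaHCO3 mass = 612560 meq * 84 mg/meq / 1e6 = 51.455 kg

51.455 kg


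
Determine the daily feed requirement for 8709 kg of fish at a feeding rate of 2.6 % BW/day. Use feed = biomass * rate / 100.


Feeding rate fraction = 2.6% / 100 = 0.026
Daily feed = 8709 kg * 0.026 = 226.434 kg/day

226.434 kg/day


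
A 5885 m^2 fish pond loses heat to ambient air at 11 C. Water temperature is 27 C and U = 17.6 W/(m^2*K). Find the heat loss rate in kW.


Temperature difference dT = 27 - 11 = 16 K
Heat loss (W) = U * A * dT = 17.6 * 5885 * 16 = 1657216 W
Convert to kW: 1657216 / 1000 = 1657.216 kW

1657.216 kW


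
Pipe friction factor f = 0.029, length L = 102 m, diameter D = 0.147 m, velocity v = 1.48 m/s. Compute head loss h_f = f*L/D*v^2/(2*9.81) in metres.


v^2 = 1.48^2 = 2.1904 m^2/s^2
L/D = 102/0.147 = 693.87755
h_f = f*(L/D)*v^2/(2g) = 0.029 * 693.87755 * 2.1904 / 19.62 = 2.24649 m

2.24649 m


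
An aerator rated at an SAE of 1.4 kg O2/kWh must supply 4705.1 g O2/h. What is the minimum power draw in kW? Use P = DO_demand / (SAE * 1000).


SAE in g O2/kWh = 1.4 * 1000 = 1400 g/kWh
P = DO_demand / SAE_g = 4705.1 / 1400 = 3.36079 kW

3.36079 kW


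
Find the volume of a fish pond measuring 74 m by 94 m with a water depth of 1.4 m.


Base area = L * W = 74 * 94 = 6956 m^2
Volume = area * depth = 6956 * 1.4 = 9738.4 m^3

9738.4 m^3


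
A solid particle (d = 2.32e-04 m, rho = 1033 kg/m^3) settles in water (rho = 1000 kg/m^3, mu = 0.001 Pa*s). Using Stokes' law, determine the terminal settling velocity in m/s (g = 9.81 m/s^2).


Density difference: rho_p - rho_f = 1033 - 1000 = 33 kg/m^3
d^2 = (2.32e-04)^2 = 5.3824e-08 m^2
Numerator = (rho_p - rho_f) * g * d^2 = 33 * 9.81 * 5.3824e-08 = 1.7424444e-05
Denominator = 18 * mu = 18 * 0.001 = 0.018
v_s = 1.7424444e-05 / 0.018 = 9.68025e-04 m/s
Check: Re = rho_f * v_s * d / mu = 1000 * 9.68025e-04 * 2.32e-04 / 0.001 = 0.225 < 1, so Stokes' law applies.

9.68025e-04 m/s


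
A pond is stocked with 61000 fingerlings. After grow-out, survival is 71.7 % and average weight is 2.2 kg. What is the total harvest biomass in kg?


Survivors = 61000 * 71.7/100 = 43737 fish
Harvest biomass = survivors * W_f = 43737 * 2.2 = 96221.4 kg

96221.4 kg


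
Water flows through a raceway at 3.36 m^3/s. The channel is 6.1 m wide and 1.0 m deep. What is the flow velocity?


Cross-sectional area = W * d = 6.1 * 1.0 = 6.1 m^2
Velocity = Q / A = 3.36 / 6.1 = 0.55082 m/s

0.55082 m/s


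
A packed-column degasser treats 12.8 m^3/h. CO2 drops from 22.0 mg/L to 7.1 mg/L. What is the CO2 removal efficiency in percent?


CO2_out / CO2_in = 7.1 / 22.0 = 0.32272727
Fraction remaining = 0.32272727
efficiency = (1 - 0.32272727) * 100 = 67.7273 %

67.7273 %


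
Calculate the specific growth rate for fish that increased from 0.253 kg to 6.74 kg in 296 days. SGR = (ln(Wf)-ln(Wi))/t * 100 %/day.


ln(W_f) = ln(6.74) = 1.9080599
ln(W_i) = ln(0.253) = -1.3743658
ln(W_f) - ln(W_i) = 1.9080599 - -1.3743658 = 3.2824257
SGR = 3.2824257 / 296 * 100 = 1.10893 %/day

1.10893 %/day


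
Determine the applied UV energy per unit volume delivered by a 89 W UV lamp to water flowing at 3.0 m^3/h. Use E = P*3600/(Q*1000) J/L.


Energy delivered per hour = 89 W * 3600 s = 320400 J/h
Volume treated per hour = 3.0 m^3/h * 1000 = 3000 L/h
dose = 320400 / 3000 = 106.8 J/L

106.8 J/L


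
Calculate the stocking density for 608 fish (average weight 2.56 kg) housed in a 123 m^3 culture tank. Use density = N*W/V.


Total biomass = 608 fish * 2.56 kg = 1556.48 kg
Density = total biomass / volume = 1556.48 / 123 = 12.6543 kg/m^3

12.6543 kg/m^3


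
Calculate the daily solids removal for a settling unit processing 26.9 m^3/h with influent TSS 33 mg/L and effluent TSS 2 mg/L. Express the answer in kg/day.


Concentration drop: TSS_in - TSS_out = 33 - 2 = 31 mg/L
Hourly solids removed = Q * dTSS = 26.9 m^3/h * 31 mg/L = 833.9 g/h  (m^3/h * mg/L = g/h)
Daily solids removed = 833.9 * 24 = 20013.6 g/day
Convert g to kg: 20013.6 / 1000 = 20.0136 kg/day

20.0136 kg/day


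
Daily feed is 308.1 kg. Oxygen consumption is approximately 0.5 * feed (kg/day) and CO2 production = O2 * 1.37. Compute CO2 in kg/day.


O2 = 308.1 * 0.5 = 154.05
CO2 = 154.05 * 1.37 = 211.0485

211.0485 kg/day


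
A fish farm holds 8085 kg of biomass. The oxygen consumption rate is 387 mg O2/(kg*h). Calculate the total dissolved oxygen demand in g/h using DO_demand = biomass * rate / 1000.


Total O2 consumption (mg/h) = 8085 kg * 387 mg/(kg*h) = 3128895 mg/h
Convert to g/h: 3128895 / 1000 = 3128.895 g/h

3128.895 g/h


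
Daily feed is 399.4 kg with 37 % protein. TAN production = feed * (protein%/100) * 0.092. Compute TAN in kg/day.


Protein in feed = 399.4 * 37/100 = 147.778 kg/day
TAN = protein * 0.092 = 147.778 * 0.092 = 13.595576 kg/day

13.595576 kg/day


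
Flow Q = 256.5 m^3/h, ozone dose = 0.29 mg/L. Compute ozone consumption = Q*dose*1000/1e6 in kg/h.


O3 demand (mg/h) = Q * dose * 1000 = 256.5 * 0.29 * 1000 = 74385 mg/h
Convert mg to kg: 74385 / 1e6 = 0.074385 kg/h

0.074385 kg/h


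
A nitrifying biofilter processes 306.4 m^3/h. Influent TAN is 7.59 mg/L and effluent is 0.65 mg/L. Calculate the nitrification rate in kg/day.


Concentration drop: TAN_in - TAN_out = 7.59 - 0.65 = 6.94 mg/L
Hourly TAN removed = Q * dTAN = 306.4 m^3/h * 6.94 mg/L = 2126.416 g/h  (m^3/h * mg/L = g/h)
Daily TAN removed = 2126.416 * 24 = 51033.984 g/day
Convert to kg/day: 51033.984 / 1000 = 51.033984 kg/day

51.033984 kg/day


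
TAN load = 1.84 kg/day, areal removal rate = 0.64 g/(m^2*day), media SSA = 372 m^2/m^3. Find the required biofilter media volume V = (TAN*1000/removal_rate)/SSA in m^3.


A = 1.84*1000 / 0.64 = 2875 m^2
V = 2875 / 372 = 7.72849

7.72849 m^3


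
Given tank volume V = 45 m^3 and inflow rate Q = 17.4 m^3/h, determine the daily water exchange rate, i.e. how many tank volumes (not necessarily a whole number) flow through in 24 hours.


Daily flow volume = 17.4 m^3/h * 24 h = 417.6 m^3/day
Exchanges = daily flow / tank volume = 417.6 / 45 = 9.28 exchanges/day

9.28 exchanges/day


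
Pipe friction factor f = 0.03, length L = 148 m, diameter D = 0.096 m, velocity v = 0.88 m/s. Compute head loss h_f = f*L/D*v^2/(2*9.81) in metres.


v^2 = 0.88^2 = 0.7744 m^2/s^2
L/D = 148/0.096 = 1541.6667
h_f = f*(L/D)*v^2/(2g) = 0.03 * 1541.6667 * 0.7744 / 19.62 = 1.82548 m

1.82548 m


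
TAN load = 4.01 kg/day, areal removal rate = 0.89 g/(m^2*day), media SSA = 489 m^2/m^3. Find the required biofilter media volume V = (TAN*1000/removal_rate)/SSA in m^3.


A = 4.01*1000 / 0.89 = 4505.618 m^2
V = 4505.618 / 489 = 9.21394

9.21394 m^3


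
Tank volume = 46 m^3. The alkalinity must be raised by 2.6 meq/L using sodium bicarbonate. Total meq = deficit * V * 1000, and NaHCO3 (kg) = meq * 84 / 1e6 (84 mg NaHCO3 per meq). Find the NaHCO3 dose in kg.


Tank volume in L = 46 m^3 * 1000 = 46000 L
Total meq required = 2.6 meq/L * 46000 L = 119600 meq
NaHCO3 mass = 119600 meq * 84 mg/meq / 1e6 = 10.0464 kg

10.0464 kg


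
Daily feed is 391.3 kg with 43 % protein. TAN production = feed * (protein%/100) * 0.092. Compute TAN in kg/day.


Protein in feed = 391.3 * 43/100 = 168.259 kg/day
TAN = protein * 0.092 = 168.259 * 0.092 = 15.479828 kg/day

15.479828 kg/day


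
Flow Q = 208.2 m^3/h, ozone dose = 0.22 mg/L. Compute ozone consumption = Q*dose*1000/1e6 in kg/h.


O3 demand (mg/h) = Q * dose * 1000 = 208.2 * 0.22 * 1000 = 45804 mg/h
Convert mg to kg: 45804 / 1e6 = 0.045804 kg/h

0.045804 kg/h


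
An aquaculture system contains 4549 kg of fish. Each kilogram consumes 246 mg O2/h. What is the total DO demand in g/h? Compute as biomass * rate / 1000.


Total O2 consumption (mg/h) = 4549 kg * 246 mg/(kg*h) = 1119054 mg/h
Convert to g/h: 1119054 / 1000 = 1119.054 g/h

1119.054 g/h


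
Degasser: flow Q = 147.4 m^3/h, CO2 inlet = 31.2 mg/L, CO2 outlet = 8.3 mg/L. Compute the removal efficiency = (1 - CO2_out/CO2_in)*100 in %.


CO2_out / CO2_in = 8.3 / 31.2 = 0.26602564
Fraction remaining = 0.26602564
efficiency = (1 - 0.26602564) * 100 = 73.3974 %

73.3974 %


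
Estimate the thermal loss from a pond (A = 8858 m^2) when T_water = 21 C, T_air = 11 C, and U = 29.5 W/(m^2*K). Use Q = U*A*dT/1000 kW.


Temperature difference dT = 21 - 11 = 10 K
Heat loss (W) = U * A * dT = 29.5 * 8858 * 10 = 2613110 W
Convert to kW: 2613110 / 1000 = 2613.11 kW

2613.11 kW


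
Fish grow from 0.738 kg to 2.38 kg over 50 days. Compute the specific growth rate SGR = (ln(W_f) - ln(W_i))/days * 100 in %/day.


ln(W_f) = ln(2.38) = 0.86710049
ln(W_i) = ln(0.738) = -0.30381145
ln(W_f) - ln(W_i) = 0.86710049 - -0.30381145 = 1.1709119
SGR = 1.1709119 / 50 * 100 = 2.34182 %/day

2.34182 %/day


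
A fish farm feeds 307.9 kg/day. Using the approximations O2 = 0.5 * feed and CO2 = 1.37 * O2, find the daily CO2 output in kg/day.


O2 = 307.9 * 0.5 = 153.95
CO2 = 153.95 * 1.37 = 210.9115

210.9115 kg/day


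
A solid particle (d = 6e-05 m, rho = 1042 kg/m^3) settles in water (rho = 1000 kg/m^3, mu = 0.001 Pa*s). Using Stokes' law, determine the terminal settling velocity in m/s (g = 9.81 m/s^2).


Density difference: rho_p - rho_f = 1042 - 1000 = 42 kg/m^3
d^2 = (6e-05)^2 = 3.6e-09 m^2
Numerator = (rho_p - rho_f) * g * d^2 = 42 * 9.81 * 3.6e-09 = 1.483272e-06
Denominator = 18 * mu = 18 * 0.001 = 0.018
v_s = 1.483272e-06 / 0.018 = 8.2404e-05 m/s
Check: Re = rho_f * v_s * d / mu = 1000 * 8.2404e-05 * 6e-05 / 0.001 = 0.00494 < 1, so Stokes' law applies.

8.2404e-05 m/s


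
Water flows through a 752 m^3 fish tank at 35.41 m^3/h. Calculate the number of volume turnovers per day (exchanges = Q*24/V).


Daily flow volume = 35.41 m^3/h * 24 h = 849.84 m^3/day
Exchanges = daily flow / tank volume = 849.84 / 752 = 1.13011 exchanges/day

1.13011 exchanges/day


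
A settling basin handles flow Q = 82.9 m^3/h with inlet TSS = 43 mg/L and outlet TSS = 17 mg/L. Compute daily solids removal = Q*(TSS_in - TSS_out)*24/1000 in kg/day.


Concentration drop: TSS_in - TSS_out = 43 - 17 = 26 mg/L
Hourly solids removed = Q * dTSS = 82.9 m^3/h * 26 mg/L = 2155.4 g/h  (m^3/h * mg/L = g/h)
Daily solids removed = 2155.4 * 24 = 51729.6 g/day
Convert g to kg: 51729.6 / 1000 = 51.7296 kg/day

51.7296 kg/day


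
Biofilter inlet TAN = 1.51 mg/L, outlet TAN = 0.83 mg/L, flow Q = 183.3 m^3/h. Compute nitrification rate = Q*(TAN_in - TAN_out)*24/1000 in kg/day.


Concentration drop: TAN_in - TAN_out = 1.51 - 0.83 = 0.68 mg/L
Hourly TAN removed = Q * dTAN = 183.3 m^3/h * 0.68 mg/L = 124.644 g/h  (m^3/h * mg/L = g/h)
Daily TAN removed = 124.644 * 24 = 2991.456 g/day
Convert to kg/day: 2991.456 / 1000 = 2.991456 kg/day

2.991456 kg/day


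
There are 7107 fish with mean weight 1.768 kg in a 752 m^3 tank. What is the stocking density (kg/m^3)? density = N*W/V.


Total biomass = 7107 fish * 1.768 kg = 12565.176 kg
Density = total biomass / volume = 12565.176 / 752 = 16.709 kg/m^3

16.709 kg/m^3


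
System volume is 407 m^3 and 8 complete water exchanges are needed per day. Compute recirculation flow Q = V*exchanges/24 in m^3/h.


Daily recirculation volume = 407 m^3 * 8 = 3256 m^3/day
Flow rate Q = daily volume / 24 h = 3256 / 24 = 135.667 m^3/h

135.667 m^3/h


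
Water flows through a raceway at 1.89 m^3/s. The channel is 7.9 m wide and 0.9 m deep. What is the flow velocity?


Cross-sectional area = W * d = 7.9 * 0.9 = 7.11 m^2
Velocity = Q / A = 1.89 / 7.11 = 0.265823 m/s

0.265823 m/s


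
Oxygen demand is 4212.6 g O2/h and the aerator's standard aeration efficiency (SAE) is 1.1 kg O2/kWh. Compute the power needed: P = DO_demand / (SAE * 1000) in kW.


SAE in g O2/kWh = 1.1 * 1000 = 1100 g/kWh
P = DO_demand / SAE_g = 4212.6 / 1100 = 3.82964 kW

3.82964 kW


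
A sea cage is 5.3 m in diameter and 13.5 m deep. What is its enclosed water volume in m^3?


r = d/2 = 5.3/2 = 2.65 m
Base area = pi*r^2 = pi*2.65^2 = 22.061834 m^2
Volume = 22.061834 * 13.5 = 297.835 m^3

297.835 m^3


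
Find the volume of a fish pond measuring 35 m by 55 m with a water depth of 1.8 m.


Base area = L * W = 35 * 55 = 1925 m^2
Volume = area * depth = 1925 * 1.8 = 3465 m^3

3465 m^3


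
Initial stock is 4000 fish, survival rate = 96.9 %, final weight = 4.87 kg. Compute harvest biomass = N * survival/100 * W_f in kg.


Survivors = 4000 * 96.9/100 = 3876 fish
Harvest biomass = survivors * W_f = 3876 * 4.87 = 18876.12 kg

18876.12 kg


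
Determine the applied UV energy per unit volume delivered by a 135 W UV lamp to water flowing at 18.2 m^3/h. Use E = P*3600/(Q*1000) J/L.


Energy delivered per hour = 135 W * 3600 s = 486000 J/h
Volume treated per hour = 18.2 m^3/h * 1000 = 18200 L/h
dose = 486000 / 18200 = 26.7033 J/L

26.7033 J/L


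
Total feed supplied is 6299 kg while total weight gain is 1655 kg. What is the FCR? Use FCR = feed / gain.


FCR = feed consumed / weight gained
FCR = 6299 kg / 1655 kg = 3.80604

3.80604


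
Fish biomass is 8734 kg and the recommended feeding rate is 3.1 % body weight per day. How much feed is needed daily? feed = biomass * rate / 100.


Feeding rate fraction = 3.1% / 100 = 0.031
Daily feed = 8734 kg * 0.031 = 270.754 kg/day

270.754 kg/day


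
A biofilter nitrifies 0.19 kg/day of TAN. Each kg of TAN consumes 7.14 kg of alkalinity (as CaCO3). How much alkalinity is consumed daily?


Alkalinity factor: 7.14 kg CaCO3 consumed per kg TAN nitrified
alk = 0.19 kg TAN * 7.14 = 1.3566 kg CaCO3/day

1.3566 kg CaCO3/day


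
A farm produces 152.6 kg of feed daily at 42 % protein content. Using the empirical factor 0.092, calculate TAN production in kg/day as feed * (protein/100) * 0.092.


Protein in feed = 152.6 * 42/100 = 64.092 kg/day
TAN = protein * 0.092 = 64.092 * 0.092 = 5.896464 kg/day

5.896464 kg/day


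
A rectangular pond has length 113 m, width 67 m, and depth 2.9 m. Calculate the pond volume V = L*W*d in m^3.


Base area = L * W = 113 * 67 = 7571 m^2
Volume = area * depth = 7571 * 2.9 = 21955.9 m^3

21955.9 m^3


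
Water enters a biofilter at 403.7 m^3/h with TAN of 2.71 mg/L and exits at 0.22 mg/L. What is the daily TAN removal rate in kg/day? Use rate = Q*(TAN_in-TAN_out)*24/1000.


Concentration drop: TAN_in - TAN_out = 2.71 - 0.22 = 2.49 mg/L
Hourly TAN removed = Q * dTAN = 403.7 m^3/h * 2.49 mg/L = 1005.213 g/h  (m^3/h * mg/L = g/h)
Daily TAN removed = 1005.213 * 24 = 24125.112 g/day
Convert to kg/day: 24125.112 / 1000 = 24.125112 kg/day

24.125112 kg/day


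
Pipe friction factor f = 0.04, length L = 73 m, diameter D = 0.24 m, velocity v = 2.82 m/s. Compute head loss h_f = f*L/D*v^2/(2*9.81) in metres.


v^2 = 2.82^2 = 7.9524 m^2/s^2
L/D = 73/0.24 = 304.16667
h_f = f*(L/D)*v^2/(2g) = 0.04 * 304.16667 * 7.9524 / 19.62 = 4.93141 m

4.93141 m


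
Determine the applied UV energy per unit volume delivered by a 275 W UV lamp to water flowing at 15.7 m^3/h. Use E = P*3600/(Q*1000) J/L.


Energy delivered per hour = 275 W * 3600 s = 990000 J/h
Volume treated per hour = 15.7 m^3/h * 1000 = 15700 L/h
dose = 990000 / 15700 = 63.0573 J/L

63.0573 J/L


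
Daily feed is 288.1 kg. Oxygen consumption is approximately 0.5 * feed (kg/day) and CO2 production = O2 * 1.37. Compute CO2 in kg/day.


O2 = 288.1 * 0.5 = 144.05
CO2 = 144.05 * 1.37 = 197.3485

197.3485 kg/day


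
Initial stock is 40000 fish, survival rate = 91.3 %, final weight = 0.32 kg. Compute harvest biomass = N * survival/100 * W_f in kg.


Survivors = 40000 * 91.3/100 = 36520 fish
Harvest biomass = survivors * W_f = 36520 * 0.32 = 11686.4 kg

11686.4 kg


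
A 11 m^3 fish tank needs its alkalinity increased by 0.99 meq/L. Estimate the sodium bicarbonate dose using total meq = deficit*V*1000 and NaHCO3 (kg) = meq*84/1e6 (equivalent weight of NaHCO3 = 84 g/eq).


Tank volume in L = 11 m^3 * 1000 = 11000 L
Total meq required = 0.99 meq/L * 11000 L = 10890 meq
NaHCO3 mass = 10890 meq * 84 mg/meq / 1e6 = 0.91476 kg

0.91476 kg


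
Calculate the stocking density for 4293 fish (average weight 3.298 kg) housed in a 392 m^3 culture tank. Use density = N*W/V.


Total biomass = 4293 fish * 3.298 kg = 14158.314 kg
Density = total biomass / volume = 14158.314 / 392 = 36.1181 kg/m^3

36.1181 kg/m^3


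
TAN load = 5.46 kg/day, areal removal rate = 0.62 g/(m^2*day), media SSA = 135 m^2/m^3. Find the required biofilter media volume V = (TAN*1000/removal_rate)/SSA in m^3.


A = 5.46*1000 / 0.62 = 8806.4516 m^2
V = 8806.4516 / 135 = 65.233

65.233 m^3


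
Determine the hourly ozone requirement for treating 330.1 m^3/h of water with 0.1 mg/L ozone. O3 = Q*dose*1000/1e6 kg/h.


O3 demand (mg/h) = Q * dose * 1000 = 330.1 * 0.1 * 1000 = 33010 mg/h
Convert mg to kg: 33010 / 1e6 = 0.03301 kg/h

0.03301 kg/h


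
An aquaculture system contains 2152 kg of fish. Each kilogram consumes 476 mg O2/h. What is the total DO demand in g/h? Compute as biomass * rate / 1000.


Total O2 consumption (mg/h) = 2152 kg * 476 mg/(kg*h) = 1024352 mg/h
Convert to g/h: 1024352 / 1000 = 1024.352 g/h

1024.352 g/h


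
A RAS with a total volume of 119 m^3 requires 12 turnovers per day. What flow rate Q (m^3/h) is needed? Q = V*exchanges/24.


Daily recirculation volume = 119 m^3 * 12 = 1428 m^3/day
Flow rate Q = daily volume / 24 h = 1428 / 24 = 59.5 m^3/h

59.5 m^3/h


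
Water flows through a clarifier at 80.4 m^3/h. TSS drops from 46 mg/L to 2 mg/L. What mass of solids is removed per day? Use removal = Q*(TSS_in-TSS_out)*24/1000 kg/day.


Concentration drop: TSS_in - TSS_out = 46 - 2 = 44 mg/L
Hourly solids removed = Q * dTSS = 80.4 m^3/h * 44 mg/L = 3537.6 g/h  (m^3/h * mg/L = g/h)
Daily solids removed = 3537.6 * 24 = 84902.4 g/day
Convert g to kg: 84902.4 / 1000 = 84.9024 kg/day

84.9024 kg/day


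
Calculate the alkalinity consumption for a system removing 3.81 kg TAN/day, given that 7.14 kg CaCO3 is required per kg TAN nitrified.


Alkalinity factor: 7.14 kg CaCO3 consumed per kg TAN nitrified
alk = 3.81 kg TAN * 7.14 = 27.2034 kg CaCO3/day

27.2034 kg CaCO3/day
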